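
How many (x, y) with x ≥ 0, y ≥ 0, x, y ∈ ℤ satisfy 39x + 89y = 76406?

gcd(89, 39) = 1.
By Bézout, 39×(16) + 89×(-7) = 1.
One solution: (81, 823).
General: x = 81 + 89t, y = 823 - 39t.
x ≥ 0 ⇒ t ≥ 0; y ≥ 0 ⇒ t ≤ 21. So t ∈ [0, 21]: 22 solutions.

22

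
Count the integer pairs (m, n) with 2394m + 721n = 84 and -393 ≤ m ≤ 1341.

17

gcd(2394, 721) = 7.
By Bézout, 2394×(25) + 721×(-83) = 7.
Particular solution: (94, -312).
General solution: m = 94 + 103t, n = -312 - 342t for integer t.
-393 ≤ 94 + 103t ≤ 1341 gives t ∈ [-4, 12], which is 17 values.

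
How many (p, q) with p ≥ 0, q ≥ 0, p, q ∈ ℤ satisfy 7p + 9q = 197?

3

gcd(9, 7) = 1  (9 = 1*7 + 2, 7 = 3*2 + 1, 2 = 2*1).
Back-substituting, 7*(4) + 9*(-3) = 1.
Scale by 197: one solution is (788, -591). Reduce p mod 9: (5, 18).
General: p = 5 + 9t, q = 18 - 7t.
p ≥ 0 ⇒ t ≥ 0; q ≥ 0 ⇒ t ≤ 2. So t ∈ [0, 2]: 3 solutions.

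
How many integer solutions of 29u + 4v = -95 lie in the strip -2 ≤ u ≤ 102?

gcd(29, 4) = 1  (29 = 7×4 + 1, 4 = 4×1).
Back-substituting, 29×(1) + 4×(-7) = 1.
Scale by -95: particular solution (-95, 665); reduce u mod 4: (1, -31).
General solution: u = 1 + 4t, v = -31 - 29t for integer t.
-2 ≤ 1 + 4t ≤ 102 gives t ∈ [0, 25], which is 26 values.

26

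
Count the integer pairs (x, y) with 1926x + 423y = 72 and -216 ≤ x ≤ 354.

gcd(1926, 423) = 9.
By Bézout, 1926*(-9) + 423*(41) = 9.
Particular solution: (22, -100).
General solution: x = 22 + 47t, y = -100 - 214t for integer t.
-216 ≤ 22 + 47t ≤ 354 gives t ∈ [-5, 7], which is 13 values.

13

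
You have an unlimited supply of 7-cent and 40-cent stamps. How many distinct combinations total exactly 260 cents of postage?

Need nonnegative integers with 7j + 40k = 260.
gcd(7, 40) = 1, and 7·(-17) + 40·(3) = 1.
So (j₀, k₀) = (-4420, 780); general j = -4420 + 40t, k = 780 - 7t.
j ≥ 0 ⇒ t ≥ 111; k ≥ 0 ⇒ t ≤ 111. That's 1 value of t.

1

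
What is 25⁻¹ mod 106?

17

gcd(106, 25) = 1  (106 = 4*25 + 6, 25 = 4*6 + 1, 6 = 6*1).
Back-substituting, 25*(17) + 106*(-4) = 1.
So 25*17 ≡ 1 (mod 106), and 17 mod 106 = 17.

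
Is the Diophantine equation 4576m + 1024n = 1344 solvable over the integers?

gcd(4576, 1024) = 32  (4576 = 4*1024 + 480, 1024 = 2*480 + 64, 480 = 7*64 + 32, 64 = 2*32).
32 divides 1344, so integer solutions exist.

yes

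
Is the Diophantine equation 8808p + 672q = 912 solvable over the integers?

yes

gcd(8808, 672):
  8808 = 13×672 + 72
  672 = 9×72 + 24
  72 = 3×24
so gcd(8808, 672) = 24.
24 divides 912, so integer solutions exist.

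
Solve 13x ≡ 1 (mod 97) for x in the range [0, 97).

gcd(97, 13) = 1  (97 = 7*13 + 6, 13 = 2*6 + 1, 6 = 6*1).
Back-substituting, 13*(15) + 97*(-2) = 1.
So 13*15 ≡ 1 (mod 97), and 15 mod 97 = 15.

15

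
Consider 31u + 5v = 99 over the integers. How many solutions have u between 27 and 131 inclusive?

gcd(31, 5):
  31 = 6×5 + 1
  5 = 5×1
so gcd(31, 5) = 1.
Back-substitute for Bézout coefficients:
  1 = 31 - 6×5
  ... = 31×(1) + 5×(-6)
Scale by 99: particular solution (99, -594); reduce u mod 5: (4, -5).
General solution: u = 4 + 5t, v = -5 - 31t for integer t.
27 ≤ 4 + 5t ≤ 131 gives t ∈ [5, 25], which is 21 values.

21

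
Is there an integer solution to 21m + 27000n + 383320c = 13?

gcd(27000, 21) = 3  (27000 = 1285·21 + 15, 21 = 1·15 + 6, 15 = 2·6 + 3, 6 = 2·3).
gcd(3, 383320) = 1.
1 divides 13, so integer solutions exist.

yes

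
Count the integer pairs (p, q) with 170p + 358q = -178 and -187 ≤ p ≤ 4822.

gcd(358, 170):
  358 = 2·170 + 18
  170 = 9·18 + 8
  18 = 2·8 + 2
  8 = 4·2
so gcd(358, 170) = 2.
Back-substitute for Bézout coefficients:
  2 = 18 - 2·8
  ... = 170·(-40) + 358·(19)
Scale by -89: particular solution (3560, -1691); reduce p mod 179: (159, -76).
General solution: p = 159 + 179t, q = -76 - 85t for integer t.
-187 ≤ 159 + 179t ≤ 4822 gives t ∈ [-1, 26], which is 28 values.

28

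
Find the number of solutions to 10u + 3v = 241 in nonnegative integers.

8

gcd(10, 3):
  10 = 3×3 + 1
  3 = 3×1
so gcd(10, 3) = 1.
Back-substitute for Bézout coefficients:
  1 = 10 - 3×3
  ... = 10×(1) + 3×(-3)
Scale by 241: one solution is (241, -723). Reduce u mod 3: (1, 77).
General: u = 1 + 3t, v = 77 - 10t.
u ≥ 0 ⇒ t ≥ 0; v ≥ 0 ⇒ t ≤ 7. So t ∈ [0, 7]: 8 solutions.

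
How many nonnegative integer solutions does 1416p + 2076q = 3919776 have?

16

gcd(2076, 1416) = 12.
By Bézout, 1416*(22) + 2076*(-15) = 12.
One solution: (9, 1882).
General: p = 9 + 173t, q = 1882 - 118t.
p ≥ 0 ⇒ t ≥ 0; q ≥ 0 ⇒ t ≤ 15. So t ∈ [0, 15]: 16 solutions.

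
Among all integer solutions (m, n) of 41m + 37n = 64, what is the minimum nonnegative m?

16

gcd(41, 37) = 1.
1 divides 64, so solutions exist.
By Bézout, 41·(-9) + 37·(10) = 1.
Scale by 64/1 = 64: (m₀, n₀) = (-576, 640).
General solution: m = -576 + 37t, n = 640 - 41t for integer t.
m ≥ 0: smallest is -576 mod 37 = 16 (at t = 16), with n = -16.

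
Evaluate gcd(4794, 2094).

6

gcd(4794, 2094):
  4794 = 2·2094 + 606
  2094 = 3·606 + 276
  606 = 2·276 + 54
  276 = 5·54 + 6
  54 = 9·6
so gcd(4794, 2094) = 6.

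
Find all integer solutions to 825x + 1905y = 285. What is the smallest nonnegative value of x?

gcd(1905, 825):
  1905 = 2*825 + 255
  825 = 3*255 + 60
  255 = 4*60 + 15
  60 = 4*15
so gcd(1905, 825) = 15.
15 divides 285, so solutions exist.
Back-substitute for Bézout coefficients:
  15 = 255 - 4*60
  ... = 825*(-30) + 1905*(13)
Scale by 285/15 = 19: (x₀, y₀) = (-570, 247).
General solution: x = -570 + 127t, y = 247 - 55t for integer t.
x ≥ 0: smallest is -570 mod 127 = 65 (at t = 5), with y = -28.

65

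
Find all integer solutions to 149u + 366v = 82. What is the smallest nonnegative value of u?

gcd(366, 149):
  366 = 2×149 + 68
  149 = 2×68 + 13
  68 = 5×13 + 3
  13 = 4×3 + 1
  3 = 3×1
so gcd(366, 149) = 1.
1 divides 82, so solutions exist.
Back-substitute for Bézout coefficients:
  1 = 13 - 4×3
  ... = 149×(113) + 366×(-46)
Scale by 82/1 = 82: (u₀, v₀) = (9266, -3772).
General solution: u = 9266 + 366t, v = -3772 - 149t for integer t.
u ≥ 0: smallest is 9266 mod 366 = 116 (at t = -25), with v = -47.

116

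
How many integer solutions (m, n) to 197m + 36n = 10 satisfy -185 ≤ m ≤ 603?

22

gcd(197, 36):
  197 = 5×36 + 17
  36 = 2×17 + 2
  17 = 8×2 + 1
  2 = 2×1
so gcd(197, 36) = 1.
Back-substitute for Bézout coefficients:
  1 = 17 - 8×2
  ... = 197×(17) + 36×(-93)
Scale by 10: particular solution (170, -930); reduce m mod 36: (26, -142).
General solution: m = 26 + 36t, n = -142 - 197t for integer t.
-185 ≤ 26 + 36t ≤ 603 gives t ∈ [-5, 16], which is 22 values.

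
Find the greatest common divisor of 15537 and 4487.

1

gcd(15537, 4487):
  15537 = 3·4487 + 2076
  4487 = 2·2076 + 335
  2076 = 6·335 + 66
  335 = 5·66 + 5
  66 = 13·5 + 1
  5 = 5·1
so gcd(15537, 4487) = 1.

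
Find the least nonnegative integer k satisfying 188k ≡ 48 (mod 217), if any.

148

gcd(217, 188) = 1  (217 = 1×188 + 29, 188 = 6×29 + 14, 29 = 2×14 + 1, 14 = 14×1).
1 divides 48, so solutions exist.
Back-substituting, 188×(-15) + 217×(13) = 1.
So 188×(-15) ≡ 1 (mod 217); multiply by 48: k ≡ -720 (mod 217).
Smallest nonnegative: k = -720 mod 217 = 148.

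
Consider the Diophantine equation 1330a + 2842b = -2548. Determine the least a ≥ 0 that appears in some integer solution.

28

gcd(2842, 1330):
  2842 = 2·1330 + 182
  1330 = 7·182 + 56
  182 = 3·56 + 14
  56 = 4·14
so gcd(2842, 1330) = 14.
14 divides -2548, so solutions exist.
Back-substitute for Bézout coefficients:
  14 = 182 - 3·56
  ... = 1330·(-47) + 2842·(22)
Scale by -2548/14 = -182: (a₀, b₀) = (8554, -4004).
General solution: a = 8554 + 203t, b = -4004 - 95t for integer t.
a ≥ 0: smallest is 8554 mod 203 = 28 (at t = -42), with b = -14.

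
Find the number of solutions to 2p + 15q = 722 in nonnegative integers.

gcd(15, 2) = 1.
By Bézout, 2·(-7) + 15·(1) = 1.
One solution: (1, 48).
General: p = 1 + 15t, q = 48 - 2t.
p ≥ 0 ⇒ t ≥ 0; q ≥ 0 ⇒ t ≤ 24. So t ∈ [0, 24]: 25 solutions.

25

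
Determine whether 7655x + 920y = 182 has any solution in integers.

no

gcd(7655, 920) = 5  (7655 = 8*920 + 295, 920 = 3*295 + 35, 295 = 8*35 + 15, 35 = 2*15 + 5, 15 = 3*5).
5 does not divide 182 (remainder 2), so no integer solutions.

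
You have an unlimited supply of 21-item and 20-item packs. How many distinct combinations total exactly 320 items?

Need nonnegative integers with 21j + 20k = 320.
gcd(21, 20) = 1, and 21·(1) + 20·(-1) = 1.
So (j₀, k₀) = (320, -320); general j = 320 + 20t, k = -320 - 21t.
j ≥ 0 ⇒ t ≥ -16; k ≥ 0 ⇒ t ≤ -16. That's 1 value of t.

1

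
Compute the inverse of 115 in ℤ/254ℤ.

201

gcd(254, 115) = 1.
By Bézout, 115×(-53) + 254×(24) = 1.
So 115×-53 ≡ 1 (mod 254), and -53 mod 254 = 201.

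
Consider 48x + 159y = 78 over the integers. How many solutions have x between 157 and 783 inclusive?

gcd(159, 48) = 3  (159 = 3·48 + 15, 48 = 3·15 + 3, 15 = 5·3).
Back-substituting, 48·(10) + 159·(-3) = 3.
Scale by 26: particular solution (260, -78); reduce x mod 53: (48, -14).
General solution: x = 48 + 53t, y = -14 - 16t for integer t.
157 ≤ 48 + 53t ≤ 783 gives t ∈ [3, 13], which is 11 values.

11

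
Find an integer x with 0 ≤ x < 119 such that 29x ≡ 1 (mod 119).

gcd(119, 29) = 1  (119 = 4*29 + 3, 29 = 9*3 + 2, 3 = 1*2 + 1, 2 = 2*1).
Back-substituting, 29*(-41) + 119*(10) = 1.
So 29*-41 ≡ 1 (mod 119), and -41 mod 119 = 78.

78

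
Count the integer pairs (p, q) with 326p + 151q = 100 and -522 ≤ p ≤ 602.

gcd(326, 151) = 1  (326 = 2×151 + 24, 151 = 6×24 + 7, 24 = 3×7 + 3, 7 = 2×3 + 1, 3 = 3×1).
Back-substituting, 326×(-44) + 151×(95) = 1.
Scale by 100: particular solution (-4400, 9500); reduce p mod 151: (130, -280).
General solution: p = 130 + 151t, q = -280 - 326t for integer t.
-522 ≤ 130 + 151t ≤ 602 gives t ∈ [-4, 3], which is 8 values.

8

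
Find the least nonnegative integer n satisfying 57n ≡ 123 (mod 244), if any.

gcd(244, 57) = 1  (244 = 4×57 + 16, 57 = 3×16 + 9, 16 = 1×9 + 7, 9 = 1×7 + 2, 7 = 3×2 + 1, 2 = 2×1).
1 divides 123, so solutions exist.
Back-substituting, 57×(-107) + 244×(25) = 1.
So 57×(-107) ≡ 1 (mod 244); multiply by 123: n ≡ -13161 (mod 244).
Smallest nonnegative: n = -13161 mod 244 = 15.

15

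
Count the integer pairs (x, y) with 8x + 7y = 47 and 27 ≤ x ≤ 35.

1

gcd(8, 7):
  8 = 1*7 + 1
  7 = 7*1
so gcd(8, 7) = 1.
Back-substitute for Bézout coefficients:
  1 = 8 - 1*7
  ... = 8*(1) + 7*(-1)
Scale by 47: particular solution (47, -47); reduce x mod 7: (5, 1).
General solution: x = 5 + 7t, y = 1 - 8t for integer t.
27 ≤ 5 + 7t ≤ 35 gives t ∈ [4, 4], which is 1 value.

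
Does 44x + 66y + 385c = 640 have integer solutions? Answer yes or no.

gcd(66, 44) = 22  (66 = 1*44 + 22, 44 = 2*22).
gcd(22, 385) = 11.
11 does not divide 640 (remainder 2), so no integer solutions.

no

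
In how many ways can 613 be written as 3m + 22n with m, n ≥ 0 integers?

gcd(22, 3):
  22 = 7·3 + 1
  3 = 3·1
so gcd(22, 3) = 1.
Back-substitute for Bézout coefficients:
  1 = 22 - 7·3
  ... = 3·(-7) + 22·(1)
Scale by 613: one solution is (-4291, 613). Reduce m mod 22: (21, 25).
General: m = 21 + 22t, n = 25 - 3t.
m ≥ 0 ⇒ t ≥ 0; n ≥ 0 ⇒ t ≤ 8. So t ∈ [0, 8]: 9 solutions.

9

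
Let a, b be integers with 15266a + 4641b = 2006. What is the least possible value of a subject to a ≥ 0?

gcd(15266, 4641):
  15266 = 3*4641 + 1343
  4641 = 3*1343 + 612
  1343 = 2*612 + 119
  612 = 5*119 + 17
  119 = 7*17
so gcd(15266, 4641) = 17.
17 divides 2006, so solutions exist.
Back-substitute for Bézout coefficients:
  17 = 612 - 5*119
  ... = 15266*(-38) + 4641*(125)
Scale by 2006/17 = 118: (a₀, b₀) = (-4484, 14750).
General solution: a = -4484 + 273t, b = 14750 - 898t for integer t.
a ≥ 0: smallest is -4484 mod 273 = 157 (at t = 17), with b = -516.

157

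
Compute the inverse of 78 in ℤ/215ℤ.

102

gcd(215, 78):
  215 = 2·78 + 59
  78 = 1·59 + 19
  59 = 3·19 + 2
  19 = 9·2 + 1
  2 = 2·1
so gcd(215, 78) = 1.
Back-substitute for Bézout coefficients:
  1 = 19 - 9·2
  ... = 78·(102) + 215·(-37)
So 78·102 ≡ 1 (mod 215), and 102 mod 215 = 102.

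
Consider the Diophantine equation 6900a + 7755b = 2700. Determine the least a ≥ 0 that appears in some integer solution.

405

gcd(7755, 6900) = 15.
15 divides 2700, so solutions exist.
By Bézout, 6900·(-127) + 7755·(113) = 15.
Scale by 2700/15 = 180: (a₀, b₀) = (-22860, 20340).
General solution: a = -22860 + 517t, b = 20340 - 460t for integer t.
a ≥ 0: smallest is -22860 mod 517 = 405 (at t = 45), with b = -360.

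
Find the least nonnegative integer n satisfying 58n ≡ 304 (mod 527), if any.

gcd(527, 58) = 1  (527 = 9×58 + 5, 58 = 11×5 + 3, 5 = 1×3 + 2, 3 = 1×2 + 1, 2 = 2×1).
1 divides 304, so solutions exist.
Back-substituting, 58×(209) + 527×(-23) = 1.
So 58×(209) ≡ 1 (mod 527); multiply by 304: n ≡ 63536 (mod 527).
Smallest nonnegative: n = 63536 mod 527 = 296.

296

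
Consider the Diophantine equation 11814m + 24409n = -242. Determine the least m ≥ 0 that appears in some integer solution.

1157

gcd(24409, 11814):
  24409 = 2·11814 + 781
  11814 = 15·781 + 99
  781 = 7·99 + 88
  99 = 1·88 + 11
  88 = 8·11
so gcd(24409, 11814) = 11.
11 divides -242, so solutions exist.
Back-substitute for Bézout coefficients:
  11 = 99 - 1·88
  ... = 11814·(250) + 24409·(-121)
Scale by -242/11 = -22: (m₀, n₀) = (-5500, 2662).
General solution: m = -5500 + 2219t, n = 2662 - 1074t for integer t.
m ≥ 0: smallest is -5500 mod 2219 = 1157 (at t = 3), with n = -560.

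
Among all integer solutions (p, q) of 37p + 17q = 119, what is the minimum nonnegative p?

0

gcd(37, 17):
  37 = 2·17 + 3
  17 = 5·3 + 2
  3 = 1·2 + 1
  2 = 2·1
so gcd(37, 17) = 1.
1 divides 119, so solutions exist.
Back-substitute for Bézout coefficients:
  1 = 3 - 1·2
  ... = 37·(6) + 17·(-13)
Scale by 119/1 = 119: (p₀, q₀) = (714, -1547).
General solution: p = 714 + 17t, q = -1547 - 37t for integer t.
p ≥ 0: smallest is 714 mod 17 = 0 (at t = -42), with q = 7.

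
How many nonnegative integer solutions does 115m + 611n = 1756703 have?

gcd(611, 115) = 1.
By Bézout, 115·(-85) + 611·(16) = 1.
One solution: (91, 2858).
General: m = 91 + 611t, n = 2858 - 115t.
m ≥ 0 ⇒ t ≥ 0; n ≥ 0 ⇒ t ≤ 24. So t ∈ [0, 24]: 25 solutions.

25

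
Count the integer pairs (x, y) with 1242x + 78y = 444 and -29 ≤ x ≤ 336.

28

gcd(1242, 78) = 6.
By Bézout, 1242×(-1) + 78×(16) = 6.
Particular solution: (4, -58).
General solution: x = 4 + 13t, y = -58 - 207t for integer t.
-29 ≤ 4 + 13t ≤ 336 gives t ∈ [-2, 25], which is 28 values.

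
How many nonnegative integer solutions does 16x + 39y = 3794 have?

6

gcd(39, 16):
  39 = 2×16 + 7
  16 = 2×7 + 2
  7 = 3×2 + 1
  2 = 2×1
so gcd(39, 16) = 1.
Back-substitute for Bézout coefficients:
  1 = 7 - 3×2
  ... = 16×(-17) + 39×(7)
Scale by 3794: one solution is (-64498, 26558). Reduce x mod 39: (8, 94).
General: x = 8 + 39t, y = 94 - 16t.
x ≥ 0 ⇒ t ≥ 0; y ≥ 0 ⇒ t ≤ 5. So t ∈ [0, 5]: 6 solutions.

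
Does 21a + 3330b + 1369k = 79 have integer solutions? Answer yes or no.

gcd(3330, 21) = 3  (3330 = 158·21 + 12, 21 = 1·12 + 9, 12 = 1·9 + 3, 9 = 3·3).
gcd(3, 1369) = 1.
1 divides 79, so integer solutions exist.

yes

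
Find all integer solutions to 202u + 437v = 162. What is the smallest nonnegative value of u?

308

gcd(437, 202) = 1.
1 divides 162, so solutions exist.
By Bézout, 202×(-106) + 437×(49) = 1.
Scale by 162/1 = 162: (u₀, v₀) = (-17172, 7938).
General solution: u = -17172 + 437t, v = 7938 - 202t for integer t.
u ≥ 0: smallest is -17172 mod 437 = 308 (at t = 40), with v = -142.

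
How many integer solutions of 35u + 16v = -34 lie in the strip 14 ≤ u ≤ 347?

21

gcd(35, 16):
  35 = 2·16 + 3
  16 = 5·3 + 1
  3 = 3·1
so gcd(35, 16) = 1.
Back-substitute for Bézout coefficients:
  1 = 16 - 5·3
  ... = 35·(-5) + 16·(11)
Scale by -34: particular solution (170, -374); reduce u mod 16: (10, -24).
General solution: u = 10 + 16t, v = -24 - 35t for integer t.
14 ≤ 10 + 16t ≤ 347 gives t ∈ [1, 21], which is 21 values.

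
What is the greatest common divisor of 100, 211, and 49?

gcd(211, 100) = 1.
gcd(1, 49) = 1.

1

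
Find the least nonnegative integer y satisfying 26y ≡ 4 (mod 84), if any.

gcd(84, 26) = 2  (84 = 3*26 + 6, 26 = 4*6 + 2, 6 = 3*2).
2 divides 4, so solutions exist.
Back-substituting, 26*(13) + 84*(-4) = 2.
So 26*(13) ≡ 2 (mod 84); multiply by 2: y ≡ 26 (mod 42).
Smallest nonnegative: y = 26 mod 42 = 26.

26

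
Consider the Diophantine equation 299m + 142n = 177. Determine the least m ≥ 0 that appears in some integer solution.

97

gcd(299, 142):
  299 = 2*142 + 15
  142 = 9*15 + 7
  15 = 2*7 + 1
  7 = 7*1
so gcd(299, 142) = 1.
1 divides 177, so solutions exist.
Back-substitute for Bézout coefficients:
  1 = 15 - 2*7
  ... = 299*(19) + 142*(-40)
Scale by 177/1 = 177: (m₀, n₀) = (3363, -7080).
General solution: m = 3363 + 142t, n = -7080 - 299t for integer t.
m ≥ 0: smallest is 3363 mod 142 = 97 (at t = -23), with n = -203.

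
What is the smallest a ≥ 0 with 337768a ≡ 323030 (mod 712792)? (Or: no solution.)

gcd(712792, 337768) = 8  (712792 = 2·337768 + 37256, 337768 = 9·37256 + 2464, 37256 = 15·2464 + 296, 2464 = 8·296 + 96, 296 = 3·96 + 8, 96 = 12·8).
8 does not divide 323030, so the congruence has no solution.

no solution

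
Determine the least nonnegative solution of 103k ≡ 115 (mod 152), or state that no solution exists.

69

gcd(152, 103):
  152 = 1·103 + 49
  103 = 2·49 + 5
  49 = 9·5 + 4
  5 = 1·4 + 1
  4 = 4·1
so gcd(152, 103) = 1.
1 divides 115, so solutions exist.
Back-substitute for Bézout coefficients:
  1 = 5 - 1·4
  ... = 103·(31) + 152·(-21)
So 103·(31) ≡ 1 (mod 152); multiply by 115: k ≡ 3565 (mod 152).
Smallest nonnegative: k = 3565 mod 152 = 69.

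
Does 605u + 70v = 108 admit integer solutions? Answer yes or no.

gcd(605, 70) = 5  (605 = 8*70 + 45, 70 = 1*45 + 25, 45 = 1*25 + 20, 25 = 1*20 + 5, 20 = 4*5).
5 does not divide 108 (remainder 3), so no integer solutions.

no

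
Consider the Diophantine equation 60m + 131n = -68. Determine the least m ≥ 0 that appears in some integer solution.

60

gcd(131, 60):
  131 = 2*60 + 11
  60 = 5*11 + 5
  11 = 2*5 + 1
  5 = 5*1
so gcd(131, 60) = 1.
1 divides -68, so solutions exist.
Back-substitute for Bézout coefficients:
  1 = 11 - 2*5
  ... = 60*(-24) + 131*(11)
Scale by -68/1 = -68: (m₀, n₀) = (1632, -748).
General solution: m = 1632 + 131t, n = -748 - 60t for integer t.
m ≥ 0: smallest is 1632 mod 131 = 60 (at t = -12), with n = -28.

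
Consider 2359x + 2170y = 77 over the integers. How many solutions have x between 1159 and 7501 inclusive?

gcd(2359, 2170) = 7.
By Bézout, 2359×(23) + 2170×(-25) = 7.
Particular solution: (253, -275).
General solution: x = 253 + 310t, y = -275 - 337t for integer t.
1159 ≤ 253 + 310t ≤ 7501 gives t ∈ [3, 23], which is 21 values.

21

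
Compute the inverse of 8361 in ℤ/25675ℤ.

3166

gcd(25675, 8361) = 1.
By Bézout, 8361*(3166) + 25675*(-1031) = 1.
So 8361*3166 ≡ 1 (mod 25675), and 3166 mod 25675 = 3166.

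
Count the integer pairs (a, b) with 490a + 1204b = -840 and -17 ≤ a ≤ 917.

gcd(1204, 490) = 14.
By Bézout, 490·(-27) + 1204·(11) = 14.
Particular solution: (72, -30).
General solution: a = 72 + 86t, b = -30 - 35t for integer t.
-17 ≤ 72 + 86t ≤ 917 gives t ∈ [-1, 9], which is 11 values.

11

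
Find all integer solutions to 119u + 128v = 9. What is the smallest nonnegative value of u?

gcd(128, 119) = 1  (128 = 1*119 + 9, 119 = 13*9 + 2, 9 = 4*2 + 1, 2 = 2*1).
1 divides 9, so solutions exist.
Back-substituting, 119*(-57) + 128*(53) = 1.
Scale by 9/1 = 9: (u₀, v₀) = (-513, 477).
General solution: u = -513 + 128t, v = 477 - 119t for integer t.
u ≥ 0: smallest is -513 mod 128 = 127 (at t = 5), with v = -118.

127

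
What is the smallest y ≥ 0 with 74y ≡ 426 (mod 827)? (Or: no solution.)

721

gcd(827, 74) = 1.
1 divides 426, so solutions exist.
By Bézout, 74·(190) + 827·(-17) = 1.
So 74·(190) ≡ 1 (mod 827); multiply by 426: y ≡ 80940 (mod 827).
Smallest nonnegative: y = 80940 mod 827 = 721.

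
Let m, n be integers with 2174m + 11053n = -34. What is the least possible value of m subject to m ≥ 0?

7128

gcd(11053, 2174) = 1.
1 divides -34, so solutions exist.
By Bézout, 2174·(-1510) + 11053·(297) = 1.
Scale by -34/1 = -34: (m₀, n₀) = (51340, -10098).
General solution: m = 51340 + 11053t, n = -10098 - 2174t for integer t.
m ≥ 0: smallest is 51340 mod 11053 = 7128 (at t = -4), with n = -1402.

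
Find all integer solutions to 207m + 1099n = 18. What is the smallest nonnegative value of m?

239

gcd(1099, 207) = 1  (1099 = 5*207 + 64, 207 = 3*64 + 15, 64 = 4*15 + 4, 15 = 3*4 + 3, 4 = 1*3 + 1, 3 = 3*1).
1 divides 18, so solutions exist.
Back-substituting, 207*(-292) + 1099*(55) = 1.
Scale by 18/1 = 18: (m₀, n₀) = (-5256, 990).
General solution: m = -5256 + 1099t, n = 990 - 207t for integer t.
m ≥ 0: smallest is -5256 mod 1099 = 239 (at t = 5), with n = -45.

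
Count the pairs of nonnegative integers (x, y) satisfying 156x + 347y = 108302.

gcd(347, 156):
  347 = 2*156 + 35
  156 = 4*35 + 16
  35 = 2*16 + 3
  16 = 5*3 + 1
  3 = 3*1
so gcd(347, 156) = 1.
Back-substitute for Bézout coefficients:
  1 = 16 - 5*3
  ... = 156*(109) + 347*(-49)
Scale by 108302: one solution is (11804918, -5306798). Reduce x mod 347: (325, 166).
General: x = 325 + 347t, y = 166 - 156t.
x ≥ 0 ⇒ t ≥ 0; y ≥ 0 ⇒ t ≤ 1. So t ∈ [0, 1]: 2 solutions.

2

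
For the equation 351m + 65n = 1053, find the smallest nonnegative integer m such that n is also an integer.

3

gcd(351, 65) = 13.
13 divides 1053, so solutions exist.
By Bézout, 351×(-2) + 65×(11) = 13.
Scale by 1053/13 = 81: (m₀, n₀) = (-162, 891).
General solution: m = -162 + 5t, n = 891 - 27t for integer t.
m ≥ 0: smallest is -162 mod 5 = 3 (at t = 33), with n = 0.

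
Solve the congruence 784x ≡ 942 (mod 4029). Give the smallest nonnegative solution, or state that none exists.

gcd(4029, 784):
  4029 = 5·784 + 109
  784 = 7·109 + 21
  109 = 5·21 + 4
  21 = 5·4 + 1
  4 = 4·1
so gcd(4029, 784) = 1.
1 divides 942, so solutions exist.
Back-substitute for Bézout coefficients:
  1 = 21 - 5·4
  ... = 784·(961) + 4029·(-187)
So 784·(961) ≡ 1 (mod 4029); multiply by 942: x ≡ 905262 (mod 4029).
Smallest nonnegative: x = 905262 mod 4029 = 2766.

2766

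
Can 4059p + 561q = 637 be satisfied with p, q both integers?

gcd(4059, 561) = 33  (4059 = 7·561 + 132, 561 = 4·132 + 33, 132 = 4·33).
33 does not divide 637 (remainder 10), so no integer solutions.

no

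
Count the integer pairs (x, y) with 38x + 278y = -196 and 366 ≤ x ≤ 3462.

22

gcd(278, 38) = 2  (278 = 7×38 + 12, 38 = 3×12 + 2, 12 = 6×2).
Back-substituting, 38×(22) + 278×(-3) = 2.
Scale by -98: particular solution (-2156, 294); reduce x mod 139: (68, -10).
General solution: x = 68 + 139t, y = -10 - 19t for integer t.
366 ≤ 68 + 139t ≤ 3462 gives t ∈ [3, 24], which is 22 values.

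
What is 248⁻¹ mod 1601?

510

gcd(1601, 248) = 1  (1601 = 6*248 + 113, 248 = 2*113 + 22, 113 = 5*22 + 3, 22 = 7*3 + 1, 3 = 3*1).
Back-substituting, 248*(510) + 1601*(-79) = 1.
So 248*510 ≡ 1 (mod 1601), and 510 mod 1601 = 510.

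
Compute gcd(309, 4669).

gcd(4669, 309):
  4669 = 15*309 + 34
  309 = 9*34 + 3
  34 = 11*3 + 1
  3 = 3*1
so gcd(4669, 309) = 1.

1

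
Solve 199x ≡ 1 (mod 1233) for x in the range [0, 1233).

316

gcd(1233, 199) = 1  (1233 = 6*199 + 39, 199 = 5*39 + 4, 39 = 9*4 + 3, 4 = 1*3 + 1, 3 = 3*1).
Back-substituting, 199*(316) + 1233*(-51) = 1.
So 199*316 ≡ 1 (mod 1233), and 316 mod 1233 = 316.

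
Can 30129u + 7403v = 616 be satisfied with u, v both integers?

gcd(30129, 7403):
  30129 = 4×7403 + 517
  7403 = 14×517 + 165
  517 = 3×165 + 22
  165 = 7×22 + 11
  22 = 2×11
so gcd(30129, 7403) = 11.
11 divides 616, so integer solutions exist.

yes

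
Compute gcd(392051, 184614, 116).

29

gcd(392051, 184614):
  392051 = 2*184614 + 22823
  184614 = 8*22823 + 2030
  22823 = 11*2030 + 493
  2030 = 4*493 + 58
  493 = 8*58 + 29
  58 = 2*29
so gcd(392051, 184614) = 29.
gcd(29, 116) = 29.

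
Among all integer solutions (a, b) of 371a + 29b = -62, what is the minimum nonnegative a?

20

gcd(371, 29):
  371 = 12×29 + 23
  29 = 1×23 + 6
  23 = 3×6 + 5
  6 = 1×5 + 1
  5 = 5×1
so gcd(371, 29) = 1.
1 divides -62, so solutions exist.
Back-substitute for Bézout coefficients:
  1 = 6 - 1×5
  ... = 371×(-5) + 29×(64)
Scale by -62/1 = -62: (a₀, b₀) = (310, -3968).
General solution: a = 310 + 29t, b = -3968 - 371t for integer t.
a ≥ 0: smallest is 310 mod 29 = 20 (at t = -10), with b = -258.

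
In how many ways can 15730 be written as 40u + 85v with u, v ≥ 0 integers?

23

gcd(85, 40):
  85 = 2×40 + 5
  40 = 8×5
so gcd(85, 40) = 5.
Back-substitute for Bézout coefficients:
  5 = 85 - 2×40
  ... = 40×(-2) + 85×(1)
Scale by 3146: one solution is (-6292, 3146). Reduce u mod 17: (15, 178).
General: u = 15 + 17t, v = 178 - 8t.
u ≥ 0 ⇒ t ≥ 0; v ≥ 0 ⇒ t ≤ 22. So t ∈ [0, 22]: 23 solutions.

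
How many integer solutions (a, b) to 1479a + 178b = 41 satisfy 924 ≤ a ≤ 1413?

3

gcd(1479, 178):
  1479 = 8×178 + 55
  178 = 3×55 + 13
  55 = 4×13 + 3
  13 = 4×3 + 1
  3 = 3×1
so gcd(1479, 178) = 1.
Back-substitute for Bézout coefficients:
  1 = 13 - 4×3
  ... = 1479×(-55) + 178×(457)
Scale by 41: particular solution (-2255, 18737); reduce a mod 178: (59, -490).
General solution: a = 59 + 178t, b = -490 - 1479t for integer t.
924 ≤ 59 + 178t ≤ 1413 gives t ∈ [5, 7], which is 3 values.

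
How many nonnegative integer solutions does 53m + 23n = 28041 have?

gcd(53, 23) = 1  (53 = 2*23 + 7, 23 = 3*7 + 2, 7 = 3*2 + 1, 2 = 2*1).
Back-substituting, 53*(10) + 23*(-23) = 1.
Scale by 28041: one solution is (280410, -644943). Reduce m mod 23: (17, 1180).
General: m = 17 + 23t, n = 1180 - 53t.
m ≥ 0 ⇒ t ≥ 0; n ≥ 0 ⇒ t ≤ 22. So t ∈ [0, 22]: 23 solutions.

23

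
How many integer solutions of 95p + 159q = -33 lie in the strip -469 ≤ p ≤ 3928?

27

gcd(159, 95) = 1.
By Bézout, 95×(77) + 159×(-46) = 1.
Particular solution: (3, -2).
General solution: p = 3 + 159t, q = -2 - 95t for integer t.
-469 ≤ 3 + 159t ≤ 3928 gives t ∈ [-2, 24], which is 27 values.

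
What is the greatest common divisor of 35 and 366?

1

gcd(366, 35):
  366 = 10*35 + 16
  35 = 2*16 + 3
  16 = 5*3 + 1
  3 = 3*1
so gcd(366, 35) = 1.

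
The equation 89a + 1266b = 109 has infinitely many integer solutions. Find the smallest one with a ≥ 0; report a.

gcd(1266, 89) = 1  (1266 = 14·89 + 20, 89 = 4·20 + 9, 20 = 2·9 + 2, 9 = 4·2 + 1, 2 = 2·1).
1 divides 109, so solutions exist.
Back-substituting, 89·(569) + 1266·(-40) = 1.
Scale by 109/1 = 109: (a₀, b₀) = (62021, -4360).
General solution: a = 62021 + 1266t, b = -4360 - 89t for integer t.
a ≥ 0: smallest is 62021 mod 1266 = 1253 (at t = -48), with b = -88.

1253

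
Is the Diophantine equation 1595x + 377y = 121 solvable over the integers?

gcd(1595, 377):
  1595 = 4·377 + 87
  377 = 4·87 + 29
  87 = 3·29
so gcd(1595, 377) = 29.
29 does not divide 121 (remainder 5), so no integer solutions.

no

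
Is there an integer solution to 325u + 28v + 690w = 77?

gcd(325, 28) = 1  (325 = 11·28 + 17, 28 = 1·17 + 11, 17 = 1·11 + 6, 11 = 1·6 + 5, 6 = 1·5 + 1, 5 = 5·1).
gcd(1, 690) = 1.
1 divides 77, so integer solutions exist.

yes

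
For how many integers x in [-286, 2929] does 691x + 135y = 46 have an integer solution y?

gcd(691, 135) = 1  (691 = 5·135 + 16, 135 = 8·16 + 7, 16 = 2·7 + 2, 7 = 3·2 + 1, 2 = 2·1).
Back-substituting, 691·(-59) + 135·(302) = 1.
Scale by 46: particular solution (-2714, 13892); reduce x mod 135: (121, -619).
General solution: x = 121 + 135t, y = -619 - 691t for integer t.
-286 ≤ 121 + 135t ≤ 2929 gives t ∈ [-3, 20], which is 24 values.

24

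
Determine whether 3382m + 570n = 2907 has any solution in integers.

gcd(3382, 570):
  3382 = 5·570 + 532
  570 = 1·532 + 38
  532 = 14·38
so gcd(3382, 570) = 38.
38 does not divide 2907 (remainder 19), so no integer solutions.

no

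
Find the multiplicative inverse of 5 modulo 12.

gcd(12, 5) = 1  (12 = 2×5 + 2, 5 = 2×2 + 1, 2 = 2×1).
Back-substituting, 5×(5) + 12×(-2) = 1.
So 5×5 ≡ 1 (mod 12), and 5 mod 12 = 5.

5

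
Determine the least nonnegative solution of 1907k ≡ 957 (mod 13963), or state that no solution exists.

7198

gcd(13963, 1907) = 1  (13963 = 7*1907 + 614, 1907 = 3*614 + 65, 614 = 9*65 + 29, 65 = 2*29 + 7, 29 = 4*7 + 1, 7 = 7*1).
1 divides 957, so solutions exist.
Back-substituting, 1907*(-1933) + 13963*(264) = 1.
So 1907*(-1933) ≡ 1 (mod 13963); multiply by 957: k ≡ -1849881 (mod 13963).
Smallest nonnegative: k = -1849881 mod 13963 = 7198.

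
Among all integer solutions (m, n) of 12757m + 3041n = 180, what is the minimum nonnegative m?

2549

gcd(12757, 3041):
  12757 = 4*3041 + 593
  3041 = 5*593 + 76
  593 = 7*76 + 61
  76 = 1*61 + 15
  61 = 4*15 + 1
  15 = 15*1
so gcd(12757, 3041) = 1.
1 divides 180, so solutions exist.
Back-substitute for Bézout coefficients:
  1 = 61 - 4*15
  ... = 12757*(200) + 3041*(-839)
Scale by 180/1 = 180: (m₀, n₀) = (36000, -151020).
General solution: m = 36000 + 3041t, n = -151020 - 12757t for integer t.
m ≥ 0: smallest is 36000 mod 3041 = 2549 (at t = -11), with n = -10693.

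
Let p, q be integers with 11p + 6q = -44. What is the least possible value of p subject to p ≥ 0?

gcd(11, 6) = 1.
1 divides -44, so solutions exist.
By Bézout, 11×(-1) + 6×(2) = 1.
Scale by -44/1 = -44: (p₀, q₀) = (44, -88).
General solution: p = 44 + 6t, q = -88 - 11t for integer t.
p ≥ 0: smallest is 44 mod 6 = 2 (at t = -7), with q = -11.

2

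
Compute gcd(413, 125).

gcd(413, 125):
  413 = 3×125 + 38
  125 = 3×38 + 11
  38 = 3×11 + 5
  11 = 2×5 + 1
  5 = 5×1
so gcd(413, 125) = 1.

1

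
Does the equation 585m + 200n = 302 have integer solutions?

no

gcd(585, 200) = 5  (585 = 2*200 + 185, 200 = 1*185 + 15, 185 = 12*15 + 5, 15 = 3*5).
5 does not divide 302 (remainder 2), so no integer solutions.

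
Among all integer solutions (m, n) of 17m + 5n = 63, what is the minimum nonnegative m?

4

gcd(17, 5) = 1  (17 = 3·5 + 2, 5 = 2·2 + 1, 2 = 2·1).
1 divides 63, so solutions exist.
Back-substituting, 17·(-2) + 5·(7) = 1.
Scale by 63/1 = 63: (m₀, n₀) = (-126, 441).
General solution: m = -126 + 5t, n = 441 - 17t for integer t.
m ≥ 0: smallest is -126 mod 5 = 4 (at t = 26), with n = -1.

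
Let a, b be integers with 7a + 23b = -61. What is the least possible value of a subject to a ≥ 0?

gcd(23, 7):
  23 = 3·7 + 2
  7 = 3·2 + 1
  2 = 2·1
so gcd(23, 7) = 1.
1 divides -61, so solutions exist.
Back-substitute for Bézout coefficients:
  1 = 7 - 3·2
  ... = 7·(10) + 23·(-3)
Scale by -61/1 = -61: (a₀, b₀) = (-610, 183).
General solution: a = -610 + 23t, b = 183 - 7t for integer t.
a ≥ 0: smallest is -610 mod 23 = 11 (at t = 27), with b = -6.

11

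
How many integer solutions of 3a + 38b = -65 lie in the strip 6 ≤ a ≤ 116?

gcd(38, 3) = 1  (38 = 12×3 + 2, 3 = 1×2 + 1, 2 = 2×1).
Back-substituting, 3×(13) + 38×(-1) = 1.
Scale by -65: particular solution (-845, 65); reduce a mod 38: (29, -4).
General solution: a = 29 + 38t, b = -4 - 3t for integer t.
6 ≤ 29 + 38t ≤ 116 gives t ∈ [0, 2], which is 3 values.

3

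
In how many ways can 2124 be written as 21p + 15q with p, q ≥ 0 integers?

20

gcd(21, 15):
  21 = 1·15 + 6
  15 = 2·6 + 3
  6 = 2·3
so gcd(21, 15) = 3.
Back-substitute for Bézout coefficients:
  3 = 15 - 2·6
  ... = 21·(-2) + 15·(3)
Scale by 708: one solution is (-1416, 2124). Reduce p mod 5: (4, 136).
General: p = 4 + 5t, q = 136 - 7t.
p ≥ 0 ⇒ t ≥ 0; q ≥ 0 ⇒ t ≤ 19. So t ∈ [0, 19]: 20 solutions.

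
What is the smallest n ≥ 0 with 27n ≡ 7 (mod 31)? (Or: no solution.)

6

gcd(31, 27):
  31 = 1×27 + 4
  27 = 6×4 + 3
  4 = 1×3 + 1
  3 = 3×1
so gcd(31, 27) = 1.
1 divides 7, so solutions exist.
Back-substitute for Bézout coefficients:
  1 = 4 - 1×3
  ... = 27×(-8) + 31×(7)
So 27×(-8) ≡ 1 (mod 31); multiply by 7: n ≡ -56 (mod 31).
Smallest nonnegative: n = -56 mod 31 = 6.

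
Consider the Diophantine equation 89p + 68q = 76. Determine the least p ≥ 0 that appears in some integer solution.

36

gcd(89, 68):
  89 = 1·68 + 21
  68 = 3·21 + 5
  21 = 4·5 + 1
  5 = 5·1
so gcd(89, 68) = 1.
1 divides 76, so solutions exist.
Back-substitute for Bézout coefficients:
  1 = 21 - 4·5
  ... = 89·(13) + 68·(-17)
Scale by 76/1 = 76: (p₀, q₀) = (988, -1292).
General solution: p = 988 + 68t, q = -1292 - 89t for integer t.
p ≥ 0: smallest is 988 mod 68 = 36 (at t = -14), with q = -46.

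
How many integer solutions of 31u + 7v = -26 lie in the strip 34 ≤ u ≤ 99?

gcd(31, 7) = 1.
By Bézout, 31*(-2) + 7*(9) = 1.
Particular solution: (3, -17).
General solution: u = 3 + 7t, v = -17 - 31t for integer t.
34 ≤ 3 + 7t ≤ 99 gives t ∈ [5, 13], which is 9 values.

9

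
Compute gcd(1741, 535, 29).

gcd(1741, 535):
  1741 = 3·535 + 136
  535 = 3·136 + 127
  136 = 1·127 + 9
  127 = 14·9 + 1
  9 = 9·1
so gcd(1741, 535) = 1.
gcd(1, 29) = 1.

1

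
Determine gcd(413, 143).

1

gcd(413, 143):
  413 = 2·143 + 127
  143 = 1·127 + 16
  127 = 7·16 + 15
  16 = 1·15 + 1
  15 = 15·1
so gcd(413, 143) = 1.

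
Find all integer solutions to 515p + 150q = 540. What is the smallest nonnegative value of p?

6

gcd(515, 150) = 5.
5 divides 540, so solutions exist.
By Bézout, 515·(7) + 150·(-24) = 5.
Scale by 540/5 = 108: (p₀, q₀) = (756, -2592).
General solution: p = 756 + 30t, q = -2592 - 103t for integer t.
p ≥ 0: smallest is 756 mod 30 = 6 (at t = -25), with q = -17.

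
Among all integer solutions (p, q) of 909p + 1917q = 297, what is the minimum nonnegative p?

207

gcd(1917, 909) = 9.
9 divides 297, so solutions exist.
By Bézout, 909·(-97) + 1917·(46) = 9.
Scale by 297/9 = 33: (p₀, q₀) = (-3201, 1518).
General solution: p = -3201 + 213t, q = 1518 - 101t for integer t.
p ≥ 0: smallest is -3201 mod 213 = 207 (at t = 16), with q = -98.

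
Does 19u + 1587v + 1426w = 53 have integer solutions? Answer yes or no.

gcd(1587, 19) = 1.
gcd(1, 1426) = 1.
1 divides 53, so integer solutions exist.

yes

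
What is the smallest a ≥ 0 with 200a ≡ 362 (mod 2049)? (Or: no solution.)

gcd(2049, 200) = 1  (2049 = 10·200 + 49, 200 = 4·49 + 4, 49 = 12·4 + 1, 4 = 4·1).
1 divides 362, so solutions exist.
Back-substituting, 200·(-502) + 2049·(49) = 1.
So 200·(-502) ≡ 1 (mod 2049); multiply by 362: a ≡ -181724 (mod 2049).
Smallest nonnegative: a = -181724 mod 2049 = 637.

637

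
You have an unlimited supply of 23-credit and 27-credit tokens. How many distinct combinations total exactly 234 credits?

Need nonnegative integers with 23j + 27k = 234.
gcd(23, 27) = 1, and 23·(-7) + 27·(6) = 1.
So (j₀, k₀) = (-1638, 1404); general j = -1638 + 27t, k = 1404 - 23t.
j ≥ 0 ⇒ t ≥ 61; k ≥ 0 ⇒ t ≤ 61. That's 1 value of t.

1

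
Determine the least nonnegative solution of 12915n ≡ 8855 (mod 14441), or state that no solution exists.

gcd(14441, 12915) = 7  (14441 = 1×12915 + 1526, 12915 = 8×1526 + 707, 1526 = 2×707 + 112, 707 = 6×112 + 35, 112 = 3×35 + 7, 35 = 5×7).
7 divides 8855, so solutions exist.
Back-substituting, 12915×(-388) + 14441×(347) = 7.
So 12915×(-388) ≡ 7 (mod 14441); multiply by 1265: n ≡ -490820 (mod 2063).
Smallest nonnegative: n = -490820 mod 2063 = 174.

174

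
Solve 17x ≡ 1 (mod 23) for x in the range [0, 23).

19

gcd(23, 17) = 1  (23 = 1×17 + 6, 17 = 2×6 + 5, 6 = 1×5 + 1, 5 = 5×1).
Back-substituting, 17×(-4) + 23×(3) = 1.
So 17×-4 ≡ 1 (mod 23), and -4 mod 23 = 19.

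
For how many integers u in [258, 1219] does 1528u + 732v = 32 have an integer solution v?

gcd(1528, 732):
  1528 = 2×732 + 64
  732 = 11×64 + 28
  64 = 2×28 + 8
  28 = 3×8 + 4
  8 = 2×4
so gcd(1528, 732) = 4.
Back-substitute for Bézout coefficients:
  4 = 28 - 3×8
  ... = 1528×(-80) + 732×(167)
Scale by 8: particular solution (-640, 1336); reduce u mod 183: (92, -192).
General solution: u = 92 + 183t, v = -192 - 382t for integer t.
258 ≤ 92 + 183t ≤ 1219 gives t ∈ [1, 6], which is 6 values.

6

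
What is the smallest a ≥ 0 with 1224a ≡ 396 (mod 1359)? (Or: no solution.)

gcd(1359, 1224) = 9.
9 divides 396, so solutions exist.
By Bézout, 1224·(10) + 1359·(-9) = 9.
So 1224·(10) ≡ 9 (mod 1359); multiply by 44: a ≡ 440 (mod 151).
Smallest nonnegative: a = 440 mod 151 = 138.

138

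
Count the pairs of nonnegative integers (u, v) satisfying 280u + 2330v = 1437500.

22

gcd(2330, 280) = 10  (2330 = 8*280 + 90, 280 = 3*90 + 10, 90 = 9*10).
Back-substituting, 280*(25) + 2330*(-3) = 10.
Scale by 143750: one solution is (3593750, -431250). Reduce u mod 233: (191, 594).
General: u = 191 + 233t, v = 594 - 28t.
u ≥ 0 ⇒ t ≥ 0; v ≥ 0 ⇒ t ≤ 21. So t ∈ [0, 21]: 22 solutions.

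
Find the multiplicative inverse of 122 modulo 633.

275

gcd(633, 122):
  633 = 5·122 + 23
  122 = 5·23 + 7
  23 = 3·7 + 2
  7 = 3·2 + 1
  2 = 2·1
so gcd(633, 122) = 1.
Back-substitute for Bézout coefficients:
  1 = 7 - 3·2
  ... = 122·(275) + 633·(-53)
So 122·275 ≡ 1 (mod 633), and 275 mod 633 = 275.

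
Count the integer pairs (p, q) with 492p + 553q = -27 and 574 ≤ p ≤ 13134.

23

gcd(553, 492):
  553 = 1×492 + 61
  492 = 8×61 + 4
  61 = 15×4 + 1
  4 = 4×1
so gcd(553, 492) = 1.
Back-substitute for Bézout coefficients:
  1 = 61 - 15×4
  ... = 492×(-136) + 553×(121)
Scale by -27: particular solution (3672, -3267); reduce p mod 553: (354, -315).
General solution: p = 354 + 553t, q = -315 - 492t for integer t.
574 ≤ 354 + 553t ≤ 13134 gives t ∈ [1, 23], which is 23 values.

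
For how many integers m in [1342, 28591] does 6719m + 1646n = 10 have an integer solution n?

gcd(6719, 1646) = 1  (6719 = 4×1646 + 135, 1646 = 12×135 + 26, 135 = 5×26 + 5, 26 = 5×5 + 1, 5 = 5×1).
Back-substituting, 6719×(-317) + 1646×(1294) = 1.
Scale by 10: particular solution (-3170, 12940); reduce m mod 1646: (122, -498).
General solution: m = 122 + 1646t, n = -498 - 6719t for integer t.
1342 ≤ 122 + 1646t ≤ 28591 gives t ∈ [1, 17], which is 17 values.

17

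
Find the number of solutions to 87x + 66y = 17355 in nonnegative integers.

gcd(87, 66) = 3.
By Bézout, 87×(-3) + 66×(4) = 3.
One solution: (3, 259).
General: x = 3 + 22t, y = 259 - 29t.
x ≥ 0 ⇒ t ≥ 0; y ≥ 0 ⇒ t ≤ 8. So t ∈ [0, 8]: 9 solutions.

9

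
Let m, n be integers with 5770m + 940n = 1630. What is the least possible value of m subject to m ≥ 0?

gcd(5770, 940):
  5770 = 6×940 + 130
  940 = 7×130 + 30
  130 = 4×30 + 10
  30 = 3×10
so gcd(5770, 940) = 10.
10 divides 1630, so solutions exist.
Back-substitute for Bézout coefficients:
  10 = 130 - 4×30
  ... = 5770×(29) + 940×(-178)
Scale by 1630/10 = 163: (m₀, n₀) = (4727, -29014).
General solution: m = 4727 + 94t, n = -29014 - 577t for integer t.
m ≥ 0: smallest is 4727 mod 94 = 27 (at t = -50), with n = -164.

27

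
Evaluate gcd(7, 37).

1

gcd(37, 7) = 1  (37 = 5·7 + 2, 7 = 3·2 + 1, 2 = 2·1).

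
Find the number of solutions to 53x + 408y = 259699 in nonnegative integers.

gcd(408, 53):
  408 = 7*53 + 37
  53 = 1*37 + 16
  37 = 2*16 + 5
  16 = 3*5 + 1
  5 = 5*1
so gcd(408, 53) = 1.
Back-substitute for Bézout coefficients:
  1 = 16 - 3*5
  ... = 53*(77) + 408*(-10)
Scale by 259699: one solution is (19996823, -2596990). Reduce x mod 408: (335, 593).
General: x = 335 + 408t, y = 593 - 53t.
x ≥ 0 ⇒ t ≥ 0; y ≥ 0 ⇒ t ≤ 11. So t ∈ [0, 11]: 12 solutions.

12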